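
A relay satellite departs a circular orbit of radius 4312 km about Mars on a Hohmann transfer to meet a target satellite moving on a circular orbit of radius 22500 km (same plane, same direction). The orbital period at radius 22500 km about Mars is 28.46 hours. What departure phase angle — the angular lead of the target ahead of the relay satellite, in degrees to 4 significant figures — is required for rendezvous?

φ = 97.22°

From Kepler's third law T² = 4π²r³/μ at r = 22500 km, T = 28.46 hours = 28.46 × 3600 s = 1.02456×10^5 s: μ = 4π²r³/T² = 42838.3 km³/s².
Semi-major axis of the transfer orbit: a_t = (4312 + 22500)/2 = 13406 km.
Transfer time t = π√(a_t³/μ) = 23560.4 s.
Target angular speed ω₂ = √(μ/r₂³) = 6.13257×10^-5 rad/s.
Angle swept by the target during transfer: ω₂·t = 1.44486 rad = 82.78°.
Arrival is 180° from departure on the ellipse, so φ = 180° − 82.78° = 97.22°.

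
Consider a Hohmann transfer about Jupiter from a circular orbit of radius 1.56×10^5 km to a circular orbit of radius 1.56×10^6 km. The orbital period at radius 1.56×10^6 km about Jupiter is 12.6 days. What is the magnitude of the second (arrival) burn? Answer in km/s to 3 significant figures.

Δv₂ = 5.16 km/s

From Kepler's third law T² = 4π²r³/μ at r = 1.56×10^6 km, T = 12.6 days = 12.6 × 86400 s = 1.08864×10^6 s: μ = 4π²r³/T² = 1.26463×10^8 km³/s².
The Hohmann ellipse has a_t = (r₁ + r₂)/2 = 8.580×10^5 km.
Circular speed at r = 1.560×10^6 km: v_c = √(μ/r) = 9.0036826 km/s.
Vis-viva on the transfer ellipse at r = 1.560×10^6 km gives v_t = √[μ(2/r − 1/a_t)] = 3.8391832 km/s.
Δv₂ = |v_t − v_c| = |3.8391832 − 9.0036826| = 5.164 km/s.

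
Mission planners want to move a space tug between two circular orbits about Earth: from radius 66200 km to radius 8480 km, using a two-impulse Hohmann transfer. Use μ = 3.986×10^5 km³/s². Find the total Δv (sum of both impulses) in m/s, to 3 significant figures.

Δv = 3560 m/s

The Hohmann ellipse has a_t = (r₁ + r₂)/2 = 37340 km.
At r₁ the circular-orbit speed is v₁ = √(μ/r₁) = 2.4538 km/s.
Transfer-orbit speed at r₁ (vis-viva equation): v_a = √[μ(2/r₁ − 1/a_t)] = 1.1694 km/s.
First burn Δv₁ = |v_a − v₁| = 1.284 km/s.
At r₂, v₂ = √(μ/r₂) = 6.856 km/s.
Transfer-orbit speed at r₂: v_p = √[μ(2/r₂ − 1/a_t)] = 9.129 km/s.
Second burn Δv₂ = |v₂ − v_p| = 2.273 km/s.
Δv = Δv₁ + Δv₂ = 1.284 + 2.273 = 3.557 km/s.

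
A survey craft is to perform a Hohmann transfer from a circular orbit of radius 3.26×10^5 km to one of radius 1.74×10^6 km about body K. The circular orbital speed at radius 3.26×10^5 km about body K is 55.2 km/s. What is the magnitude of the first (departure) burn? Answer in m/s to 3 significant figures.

Δv₁ = 16400 m/s

From the circular-orbit relation v² = μ/r at r = 3.26×10^5 km: μ = v²r = (55.2)² × 3.26×10^5 = 9.93335×10^8 km³/s².
Transfer-ellipse semi-major axis a_t = (r₁ + r₂)/2 = (3.260×10^5 + 1.740×10^6)/2 = 1.033×10^6 km.
On the circular orbit at r = 3.260×10^5 km, v_c = √(μ/r) = 55.20 km/s.
Transfer-orbit speed at the same r (vis-viva, a = a_t): v_t = √[μ(2/r − 1/a_t)] = 71.64 km/s.
Δv₁ = |v_t − v_c| = |71.64 − 55.20| = 16.44 km/s.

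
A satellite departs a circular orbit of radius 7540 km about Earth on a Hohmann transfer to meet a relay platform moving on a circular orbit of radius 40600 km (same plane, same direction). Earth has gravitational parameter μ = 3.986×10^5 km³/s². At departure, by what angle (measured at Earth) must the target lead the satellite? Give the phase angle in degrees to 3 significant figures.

Semi-major axis of the transfer orbit: a_t = (7540 + 40600)/2 = 24070 km.
The half-period of the transfer ellipse is t = π√(a_t³/μ) = 18582 s.
Target angular speed ω₂ = √(μ/r₂³) = 7.7176×10^-5 rad/s.
Angle swept by the target during transfer: ω₂·t = 1.4341 rad = 82.17°.
Arrival is 180° from departure on the ellipse, so φ = 180° − 82.17° = 97.8°.

φ = 97.8°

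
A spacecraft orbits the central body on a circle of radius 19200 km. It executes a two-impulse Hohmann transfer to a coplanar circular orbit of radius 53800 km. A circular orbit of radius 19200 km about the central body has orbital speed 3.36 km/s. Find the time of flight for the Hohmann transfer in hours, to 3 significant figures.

t = 13.1 hours

From the circular-orbit relation v² = μ/r at r = 19200 km: μ = v²r = (3.36)² × 19200 = 2.16760×10^5 km³/s².
Transfer-ellipse semi-major axis a_t = (r₁ + r₂)/2 = (19200 + 53800)/2 = 36500 km.
By Kepler's third law the transfer-orbit period is T = 2π√(a_t³/μ), so t = T/2 = 47050 s.
Converting: 47050 s ÷ 3600 s/hour = 13.1 hours.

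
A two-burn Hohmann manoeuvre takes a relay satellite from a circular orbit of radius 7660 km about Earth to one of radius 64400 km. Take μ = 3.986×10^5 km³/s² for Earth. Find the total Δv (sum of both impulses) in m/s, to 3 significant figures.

Transfer-ellipse semi-major axis a_t = (r₁ + r₂)/2 = (7660 + 64400)/2 = 36030 km.
At r₁ the circular-orbit speed is v₁ = √(μ/r₁) = 7.21364 km/s.
Transfer-orbit speed at r₁ (v² = μ(2/r − 1/a)): v_p = √[μ(2/r₁ − 1/a_t)] = 9.64417 km/s.
First burn Δv₁ = |v_p − v₁| = 2.4305 km/s.
At r₂, v₂ = √(μ/r₂) = 2.48786 km/s.
Transfer-orbit speed at r₂: v_a = √[μ(2/r₂ − 1/a_t)] = 1.14712 km/s.
Second burn Δv₂ = |v₂ − v_a| = 1.3407 km/s.
Total Δv = Δv₁ + Δv₂ = 3.771 km/s.

Δv = 3770 m/s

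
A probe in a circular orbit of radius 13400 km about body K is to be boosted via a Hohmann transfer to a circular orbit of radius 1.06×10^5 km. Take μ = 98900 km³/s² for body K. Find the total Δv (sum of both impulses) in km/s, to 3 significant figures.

Δv = 1.41 km/s

Transfer-ellipse semi-major axis a_t = (r₁ + r₂)/2 = (13400 + 1.060×10^5)/2 = 59700 km.
Circular speed at r₁: v₁ = √(μ/r₁) = √(98900/13400) = 2.7167 km/s.
Transfer-orbit speed at r₁ (v² = μ(2/r − 1/a)): v_p = √[μ(2/r₁ − 1/a_t)] = 3.6200 km/s.
First burn Δv₁ = |v_p − v₁| = 0.9033 km/s.
At r₂, v₂ = √(μ/r₂) = 0.9659 km/s.
Transfer-orbit speed at r₂: v_a = √[μ(2/r₂ − 1/a_t)] = 0.4576 km/s.
Second burn Δv₂ = |v₂ − v_a| = 0.5083 km/s.
Total Δv = Δv₁ + Δv₂ = 1.412 km/s.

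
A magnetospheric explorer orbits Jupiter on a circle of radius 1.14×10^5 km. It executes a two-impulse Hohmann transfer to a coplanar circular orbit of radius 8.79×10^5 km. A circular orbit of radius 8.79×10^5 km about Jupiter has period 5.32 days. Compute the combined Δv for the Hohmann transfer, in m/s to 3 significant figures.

From Kepler's third law T² = 4π²r³/μ at r = 8.79×10^5 km, T = 5.32 days = 5.32 × 86400 s = 4.59648×10^5 s: μ = 4π²r³/T² = 1.26904×10^8 km³/s².
Semi-major axis of the transfer orbit: a_t = (1.140×10^5 + 8.790×10^5)/2 = 4.965×10^5 km.
At r₁ the circular-orbit speed is v₁ = √(μ/r₁) = 33.36 km/s.
Transfer-orbit speed at r₁ (v² = μ(2/r − 1/a)): v_p = √[μ(2/r₁ − 1/a_t)] = 44.39 km/s.
First burn Δv₁ = |v_p − v₁| = 11.03 km/s.
Circular speed at r₂: v₂ = √(μ/r₂) = 12.0155 km/s.
Transfer-orbit speed at r₂: v_a = √[μ(2/r₂ − 1/a_t)] = 5.75753 km/s.
Second burn Δv₂ = |v₂ − v_a| = 6.258 km/s.
Δv = Δv₁ + Δv₂ = 11.03 + 6.258 = 17.29 km/s.

Δv = 17300 m/s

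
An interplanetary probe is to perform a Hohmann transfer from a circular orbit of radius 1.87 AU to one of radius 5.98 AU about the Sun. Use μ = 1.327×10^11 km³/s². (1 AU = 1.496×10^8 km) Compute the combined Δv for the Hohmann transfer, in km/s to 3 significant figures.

Δv = 8.88 km/s

In km: r₁ = 1.87 × 1.496×10^8 = 2.79752×10^8 km; r₂ = 5.98 × 1.496×10^8 = 8.94608×10^8 km.
The Hohmann ellipse has a_t = (r₁ + r₂)/2 = 5.8718×10^8 km.
At r₁ the circular-orbit speed is v₁ = √(μ/r₁) = 21.7795 km/s.
On the transfer ellipse at r₁, v² = μ(2/r − 1/a) gives v_p = √[μ(2/r₁ − 1/a_t)] = 26.8831 km/s.
First burn Δv₁ = |v_p − v₁| = 5.1036 km/s.
Circular speed at r₂: v₂ = √(μ/r₂) = 12.1792 km/s.
Transfer-orbit speed at r₂: v_a = √[μ(2/r₂ − 1/a_t)] = 8.40659 km/s.
Second burn Δv₂ = |v₂ − v_a| = 3.7726 km/s.
Δv = Δv₁ + Δv₂ = 5.1036 + 3.7726 = 8.876 km/s.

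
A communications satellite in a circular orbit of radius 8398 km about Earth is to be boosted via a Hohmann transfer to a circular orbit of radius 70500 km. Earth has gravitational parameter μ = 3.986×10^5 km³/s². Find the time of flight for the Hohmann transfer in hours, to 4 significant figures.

t = 10.83 hours

Transfer-ellipse semi-major axis a_t = (r₁ + r₂)/2 = (8398 + 70500)/2 = 39449 km.
By Kepler's third law the transfer-orbit period is T = 2π√(a_t³/μ), so t = T/2 = 38990 s.
Converting: 38990 s ÷ 3600 s/hour = 10.83 hours.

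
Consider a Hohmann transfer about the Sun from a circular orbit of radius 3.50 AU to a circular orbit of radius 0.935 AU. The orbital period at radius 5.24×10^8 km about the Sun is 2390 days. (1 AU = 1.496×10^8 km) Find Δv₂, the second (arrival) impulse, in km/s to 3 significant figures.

From Kepler's third law T² = 4π²r³/μ at r = 5.24×10^8 km, T = 2390 days = 2390 × 86400 s = 2.06496×10^8 s: μ = 4π²r³/T² = 1.33208×10^11 km³/s².
In km: r₁ = 3.50 × 1.496×10^8 = 5.236×10^8 km; r₂ = 0.935 × 1.496×10^8 = 1.39876×10^8 km.
The Hohmann ellipse has a_t = (r₁ + r₂)/2 = 3.31738×10^8 km.
On the circular orbit at r = 1.39876×10^8 km, v_c = √(μ/r) = 30.86 km/s.
Transfer-orbit speed at the same r (vis-viva, a = a_t): v_t = √[μ(2/r − 1/a_t)] = 38.77 km/s.
Δv₂ = |v_t − v_c| = |38.77 − 30.86| = 7.910 km/s.

Δv₂ = 7.91 km/s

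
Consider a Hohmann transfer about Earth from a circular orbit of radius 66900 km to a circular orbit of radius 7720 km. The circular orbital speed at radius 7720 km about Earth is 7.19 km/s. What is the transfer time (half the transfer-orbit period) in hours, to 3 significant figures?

From the circular-orbit relation v² = μ/r at r = 7720 km: μ = v²r = (7.19)² × 7720 = 3.99094×10^5 km³/s².
Semi-major axis of the transfer orbit: a_t = (66900 + 7720)/2 = 37310 km.
Transfer time t = π√(a_t³/μ) = π√((37310)³ / 3.99094×10^5) = 35840 s.
Converting: 35840 s ÷ 3600 s/hour = 9.96 hours.

t = 9.96 hours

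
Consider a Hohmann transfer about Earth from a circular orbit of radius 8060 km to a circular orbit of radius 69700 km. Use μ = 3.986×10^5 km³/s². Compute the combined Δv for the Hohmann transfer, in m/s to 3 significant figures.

The Hohmann ellipse has a_t = (r₁ + r₂)/2 = 38880 km.
At r₁ the circular-orbit speed is v₁ = √(μ/r₁) = 7.0324 km/s.
Transfer-orbit speed at r₁ (v² = μ(2/r − 1/a)): v_p = √[μ(2/r₁ − 1/a_t)] = 9.4157 km/s.
First burn Δv₁ = |v_p − v₁| = 2.383 km/s.
At r₂, v₂ = √(μ/r₂) = 2.3914 km/s.
Transfer-orbit speed at r₂: v_a = √[μ(2/r₂ − 1/a_t)] = 1.0888 km/s.
Second burn Δv₂ = |v₂ − v_a| = 1.303 km/s.
Total Δv = Δv₁ + Δv₂ = 3.686 km/s.

Δv = 3690 m/s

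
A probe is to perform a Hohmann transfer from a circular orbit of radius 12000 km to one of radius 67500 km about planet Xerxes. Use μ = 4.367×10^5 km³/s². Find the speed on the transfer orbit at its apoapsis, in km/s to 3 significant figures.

The Hohmann ellipse has a_t = (r₁ + r₂)/2 = 39750 km.
The apoapsis of the transfer ellipse is at r = 67500 km.
Vis-viva: v = √[μ(2/r − 1/a_t)] = √[4.367×10^5 × (2/67500 − 1/39750)] = 1.398 km/s.

v = 1.40 km/s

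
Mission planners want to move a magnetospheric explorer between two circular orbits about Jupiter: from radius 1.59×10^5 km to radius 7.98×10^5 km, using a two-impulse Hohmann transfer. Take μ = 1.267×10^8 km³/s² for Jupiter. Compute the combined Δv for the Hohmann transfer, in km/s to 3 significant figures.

Δv = 13.6 km/s

Transfer-ellipse semi-major axis a_t = (r₁ + r₂)/2 = (1.590×10^5 + 7.980×10^5)/2 = 4.785×10^5 km.
Circular speed at r₁: v₁ = √(μ/r₁) = √(1.267×10^8/1.590×10^5) = 28.2286 km/s.
Transfer-orbit speed at r₁ (vis-viva equation): v_p = √[μ(2/r₁ − 1/a_t)] = 36.4544 km/s.
First burn Δv₁ = |v_p − v₁| = 8.226 km/s.
Circular speed at r₂: v₂ = √(μ/r₂) = 12.60 km/s.
Transfer-orbit speed at r₂: v_a = √[μ(2/r₂ − 1/a_t)] = 7.263 km/s.
Second burn Δv₂ = |v₂ − v_a| = 5.337 km/s.
Total Δv = Δv₁ + Δv₂ = 13.56 km/s.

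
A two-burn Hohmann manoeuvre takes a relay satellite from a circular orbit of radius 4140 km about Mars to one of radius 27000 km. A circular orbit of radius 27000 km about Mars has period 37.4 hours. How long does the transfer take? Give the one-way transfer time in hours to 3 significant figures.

From Kepler's third law T² = 4π²r³/μ at r = 27000 km, T = 37.4 hours = 37.4 × 3600 s = 1.3464×10^5 s: μ = 4π²r³/T² = 42865.0 km³/s².
Transfer-ellipse semi-major axis a_t = (r₁ + r₂)/2 = (4140 + 27000)/2 = 15570 km.
By Kepler's third law the transfer-orbit period is T = 2π√(a_t³/μ), so t = T/2 = 29480 s.
Converting: 29480 s ÷ 3600 s/hour = 8.19 hours.

t = 8.19 hours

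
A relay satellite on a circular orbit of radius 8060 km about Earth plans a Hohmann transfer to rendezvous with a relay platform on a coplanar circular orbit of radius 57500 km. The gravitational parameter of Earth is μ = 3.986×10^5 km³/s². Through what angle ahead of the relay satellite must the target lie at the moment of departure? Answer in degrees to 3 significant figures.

The Hohmann ellipse has a_t = (r₁ + r₂)/2 = 32780 km.
The half-period of the transfer ellipse is t = π√(a_t³/μ) = 29532 s.
The target's mean motion on its circular orbit is ω₂ = √(μ/r₂³) = 4.5790×10^-5 rad/s.
Angle swept by the target during transfer: ω₂·t = 1.3523 rad = 77.48°.
Arrival is 180° from departure on the ellipse, so φ = 180° − 77.48° = 103°.

φ = 103°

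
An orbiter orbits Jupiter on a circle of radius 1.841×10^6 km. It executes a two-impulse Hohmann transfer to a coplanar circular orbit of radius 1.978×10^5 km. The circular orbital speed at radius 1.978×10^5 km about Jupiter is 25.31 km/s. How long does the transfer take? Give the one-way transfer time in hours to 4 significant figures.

t = 79.79 hours

From the circular-orbit relation v² = μ/r at r = 1.978×10^5 km: μ = v²r = (25.31)² × 1.978×10^5 = 1.26710×10^8 km³/s².
Transfer-ellipse semi-major axis a_t = (r₁ + r₂)/2 = (1.841×10^6 + 1.978×10^5)/2 = 1.0194×10^6 km.
Half the transfer-orbit period gives t = π√(a_t³/μ) = 2.8725×10^5 s.
Converting: 2.8725×10^5 s ÷ 3600 s/hour = 79.79 hours.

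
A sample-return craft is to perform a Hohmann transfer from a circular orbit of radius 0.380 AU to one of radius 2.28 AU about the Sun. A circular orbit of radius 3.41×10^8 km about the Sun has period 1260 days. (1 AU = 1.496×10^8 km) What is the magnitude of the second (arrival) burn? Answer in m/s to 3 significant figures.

From Kepler's third law T² = 4π²r³/μ at r = 3.41×10^8 km, T = 1260 days = 1260 × 86400 s = 1.08864×10^8 s: μ = 4π²r³/T² = 1.32085×10^11 km³/s².
In km: r₁ = 0.380 × 1.496×10^8 = 5.6848×10^7 km; r₂ = 2.28 × 1.496×10^8 = 3.41088×10^8 km.
Semi-major axis of the transfer orbit: a_t = (5.6848×10^7 + 3.41088×10^8)/2 = 1.98968×10^8 km.
Circular speed at r = 3.41088×10^8 km: v_c = √(μ/r) = 19.68 km/s.
Transfer-orbit speed at the same r (vis-viva, a = a_t): v_t = √[μ(2/r − 1/a_t)] = 10.52 km/s.
Δv₂ = |v_t − v_c| = |10.52 − 19.68| = 9.160 km/s.

Δv₂ = 9160 m/s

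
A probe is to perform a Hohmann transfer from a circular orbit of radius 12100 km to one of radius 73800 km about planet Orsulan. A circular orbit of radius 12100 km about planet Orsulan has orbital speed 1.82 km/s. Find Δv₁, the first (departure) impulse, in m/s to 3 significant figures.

From the circular-orbit relation v² = μ/r at r = 12100 km: μ = v²r = (1.82)² × 12100 = 40080.0 km³/s².
Semi-major axis of the transfer orbit: a_t = (12100 + 73800)/2 = 42950 km.
On the circular orbit at r = 12100 km, v_c = √(μ/r) = 1.8200 km/s.
Vis-viva on the transfer ellipse at r = 12100 km gives v_t = √[μ(2/r − 1/a_t)] = 2.3857 km/s.
Δv₁ = |v_t − v_c| = |2.3857 − 1.8200| = 0.5657 km/s.

Δv₁ = 566 m/s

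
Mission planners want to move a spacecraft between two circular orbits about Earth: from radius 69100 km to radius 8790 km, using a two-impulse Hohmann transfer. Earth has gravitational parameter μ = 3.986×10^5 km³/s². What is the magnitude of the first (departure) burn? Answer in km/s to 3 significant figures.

Transfer-ellipse semi-major axis a_t = (r₁ + r₂)/2 = (69100 + 8790)/2 = 38945 km.
On the circular orbit at r = 69100 km, v_c = √(μ/r) = 2.402 km/s.
Vis-viva on the transfer ellipse at r = 69100 km gives v_t = √[μ(2/r − 1/a_t)] = 1.141 km/s.
Δv₁ = |v_t − v_c| = |1.141 − 2.402| = 1.261 km/s.

Δv₁ = 1.26 km/s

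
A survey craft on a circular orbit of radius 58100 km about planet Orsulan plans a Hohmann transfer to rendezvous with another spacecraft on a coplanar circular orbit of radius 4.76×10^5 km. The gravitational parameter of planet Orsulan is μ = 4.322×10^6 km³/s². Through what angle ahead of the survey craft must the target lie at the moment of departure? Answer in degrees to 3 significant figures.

Semi-major axis of the transfer orbit: a_t = (58100 + 4.760×10^5)/2 = 2.6705×10^5 km.
Transfer time t = π√(a_t³/μ) = 2.08543×10^5 s.
The target's mean motion on its circular orbit is ω₂ = √(μ/r₂³) = 6.33041×10^-6 rad/s.
Angle swept by the target during transfer: ω₂·t = 1.3202 rad = 75.64°.
The survey craft traverses 180° on the transfer ellipse, so the target must lead by 180° − 75.64° = 104°.

φ = 104°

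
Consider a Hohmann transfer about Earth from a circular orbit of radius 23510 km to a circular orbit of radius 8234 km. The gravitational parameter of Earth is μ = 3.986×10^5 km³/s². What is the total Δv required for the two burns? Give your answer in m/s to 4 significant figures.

Transfer-ellipse semi-major axis a_t = (r₁ + r₂)/2 = (23510 + 8234)/2 = 15872 km.
At r₁ the circular-orbit speed is v₁ = √(μ/r₁) = 4.118 km/s.
On the transfer ellipse at r₁, vis-viva gives v_a = √[μ(2/r₁ − 1/a_t)] = 2.966 km/s.
First burn Δv₁ = |v_a − v₁| = 1.152 km/s.
At r₂, v₂ = √(μ/r₂) = 6.958 km/s.
Transfer-orbit speed at r₂: v_p = √[μ(2/r₂ − 1/a_t)] = 8.468 km/s.
Second burn Δv₂ = |v₂ − v_p| = 1.510 km/s.
Total Δv = Δv₁ + Δv₂ = 2.662 km/s.

Δv = 2662 m/s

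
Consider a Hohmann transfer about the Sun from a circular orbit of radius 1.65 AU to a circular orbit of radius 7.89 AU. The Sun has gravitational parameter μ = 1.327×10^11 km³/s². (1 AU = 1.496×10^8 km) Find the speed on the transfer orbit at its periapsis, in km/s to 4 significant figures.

In km: r₁ = 1.65 × 1.496×10^8 = 2.4684×10^8 km; r₂ = 7.89 × 1.496×10^8 = 1.180344×10^9 km.
The Hohmann ellipse has a_t = (r₁ + r₂)/2 = 7.13592×10^8 km.
At periapsis, r = 2.4684×10^8 km.
Vis-viva: v = √[μ(2/r − 1/a_t)] = √[1.327×10^11 × (2/2.4684×10^8 − 1/7.13592×10^8)] = 29.82 km/s.

v = 29.82 km/s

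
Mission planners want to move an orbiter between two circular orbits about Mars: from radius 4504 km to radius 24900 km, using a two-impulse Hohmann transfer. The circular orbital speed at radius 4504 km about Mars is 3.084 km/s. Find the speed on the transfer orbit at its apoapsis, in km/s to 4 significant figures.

v = 0.7260 km/s

From the circular-orbit relation v² = μ/r at r = 4504 km: μ = v²r = (3.084)² × 4504 = 42837.8 km³/s².
Semi-major axis of the transfer orbit: a_t = (4504 + 24900)/2 = 14702 km.
The apoapsis of the transfer ellipse is at r = 24900 km.
From the vis-viva equation, v = √[μ(2/r − 1/a_t)] = 0.7260 km/s.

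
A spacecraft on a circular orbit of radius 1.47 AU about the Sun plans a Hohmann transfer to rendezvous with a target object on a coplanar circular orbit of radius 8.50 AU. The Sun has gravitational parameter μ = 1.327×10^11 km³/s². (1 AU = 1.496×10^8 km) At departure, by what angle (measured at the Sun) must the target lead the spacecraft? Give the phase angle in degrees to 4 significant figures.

In km: r₁ = 1.47 × 1.496×10^8 = 2.19912×10^8 km; r₂ = 8.50 × 1.496×10^8 = 1.2716×10^9 km.
The Hohmann ellipse has a_t = (r₁ + r₂)/2 = 7.45756×10^8 km.
The half-period of the transfer ellipse is t = π√(a_t³/μ) = 1.756×10^8 s.
The target's mean motion on its circular orbit is ω₂ = √(μ/r₂³) = 8.034×10^-9 rad/s.
Angle swept by the target during transfer: ω₂·t = 1.411 rad = 80.84°.
Arrival is 180° from departure on the ellipse, so φ = 180° − 80.84° = 99.16°.

φ = 99.16°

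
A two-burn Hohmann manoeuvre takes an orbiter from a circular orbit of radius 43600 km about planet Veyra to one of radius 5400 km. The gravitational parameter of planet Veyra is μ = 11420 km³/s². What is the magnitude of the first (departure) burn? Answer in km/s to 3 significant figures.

Δv₁ = 0.272 km/s

Semi-major axis of the transfer orbit: a_t = (43600 + 5400)/2 = 24500 km.
On the circular orbit at r = 43600 km, v_c = √(μ/r) = 0.5118 km/s.
Vis-viva on the transfer ellipse at r = 43600 km gives v_t = √[μ(2/r − 1/a_t)] = 0.2403 km/s.
Δv₁ = |v_t − v_c| = |0.2403 − 0.5118| = 0.2715 km/s.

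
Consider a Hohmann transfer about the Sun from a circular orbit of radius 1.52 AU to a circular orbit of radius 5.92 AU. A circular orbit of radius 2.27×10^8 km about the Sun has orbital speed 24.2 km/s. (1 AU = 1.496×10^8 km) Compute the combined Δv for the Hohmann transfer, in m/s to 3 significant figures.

Δv = 10700 m/s

From the circular-orbit relation v² = μ/r at r = 2.27×10^8 km: μ = v²r = (24.2)² × 2.27×10^8 = 1.32940×10^11 km³/s².
In km: r₁ = 1.52 × 1.496×10^8 = 2.27392×10^8 km; r₂ = 5.92 × 1.496×10^8 = 8.85632×10^8 km.
Transfer-ellipse semi-major axis a_t = (r₁ + r₂)/2 = (2.27392×10^8 + 8.85632×10^8)/2 = 5.56512×10^8 km.
Circular speed at r₁: v₁ = √(μ/r₁) = √(1.32940×10^11/2.27392×10^8) = 24.179 km/s.
On the transfer ellipse at r₁, vis-viva equation gives v_p = √[μ(2/r₁ − 1/a_t)] = 30.502 km/s.
First burn Δv₁ = |v_p − v₁| = 6.323 km/s.
At r₂, v₂ = √(μ/r₂) = 12.252 km/s.
Transfer-orbit speed at r₂: v_a = √[μ(2/r₂ − 1/a_t)] = 7.8316 km/s.
Second burn Δv₂ = |v₂ − v_a| = 4.420 km/s.
Δv = Δv₁ + Δv₂ = 6.323 + 4.420 = 10.74 km/s.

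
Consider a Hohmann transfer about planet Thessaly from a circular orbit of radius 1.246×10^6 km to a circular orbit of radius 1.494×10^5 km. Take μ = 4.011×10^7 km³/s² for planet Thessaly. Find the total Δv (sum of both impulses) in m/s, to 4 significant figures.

Δv = 8560 m/s

Transfer-ellipse semi-major axis a_t = (r₁ + r₂)/2 = (1.246×10^6 + 1.494×10^5)/2 = 6.977×10^5 km.
At r₁ the circular-orbit speed is v₁ = √(μ/r₁) = 5.6737 km/s.
On the transfer ellipse at r₁, v² = μ(2/r − 1/a) gives v_a = √[μ(2/r₁ − 1/a_t)] = 2.6255 km/s.
First burn Δv₁ = |v_a − v₁| = 3.0482 km/s.
At r₂, v₂ = √(μ/r₂) = 16.38517 km/s.
Transfer-orbit speed at r₂: v_p = √[μ(2/r₂ − 1/a_t)] = 21.89655 km/s.
Second burn Δv₂ = |v₂ − v_p| = 5.5114 km/s.
Total Δv = Δv₁ + Δv₂ = 8.560 km/s.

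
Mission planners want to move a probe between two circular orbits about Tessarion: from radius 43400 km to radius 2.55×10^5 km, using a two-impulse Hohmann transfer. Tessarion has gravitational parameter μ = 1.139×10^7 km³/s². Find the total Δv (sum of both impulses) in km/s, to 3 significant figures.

Δv = 8.06 km/s

The Hohmann ellipse has a_t = (r₁ + r₂)/2 = 1.492×10^5 km.
At r₁ the circular-orbit speed is v₁ = √(μ/r₁) = 16.200 km/s.
On the transfer ellipse at r₁, vis-viva equation gives v_p = √[μ(2/r₁ − 1/a_t)] = 21.179 km/s.
First burn Δv₁ = |v_p − v₁| = 4.979 km/s.
At r₂, v₂ = √(μ/r₂) = 6.6833 km/s.
Transfer-orbit speed at r₂: v_a = √[μ(2/r₂ − 1/a_t)] = 3.6046 km/s.
Second burn Δv₂ = |v₂ − v_a| = 3.079 km/s.
Total Δv = Δv₁ + Δv₂ = 8.058 km/s.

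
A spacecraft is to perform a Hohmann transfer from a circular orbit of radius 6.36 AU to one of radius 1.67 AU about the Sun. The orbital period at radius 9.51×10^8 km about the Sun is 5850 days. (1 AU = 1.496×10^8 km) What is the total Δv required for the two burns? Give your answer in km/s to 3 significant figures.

Δv = 10.2 km/s

From Kepler's third law T² = 4π²r³/μ at r = 9.51×10^8 km, T = 5850 days = 5850 × 86400 s = 5.0544×10^8 s: μ = 4π²r³/T² = 1.32911×10^11 km³/s².
In km: r₁ = 6.36 × 1.496×10^8 = 9.51456×10^8 km; r₂ = 1.67 × 1.496×10^8 = 2.49832×10^8 km.
Semi-major axis of the transfer orbit: a_t = (9.51456×10^8 + 2.49832×10^8)/2 = 6.00644×10^8 km.
Circular speed at r₁: v₁ = √(μ/r₁) = √(1.32911×10^11/9.51456×10^8) = 11.82 km/s.
On the transfer ellipse at r₁, v² = μ(2/r − 1/a) gives v_a = √[μ(2/r₁ − 1/a_t)] = 7.623 km/s.
First burn Δv₁ = |v_a − v₁| = 4.197 km/s.
At r₂, v₂ = √(μ/r₂) = 23.065 km/s.
Transfer-orbit speed at r₂: v_p = √[μ(2/r₂ − 1/a_t)] = 29.030 km/s.
Second burn Δv₂ = |v₂ − v_p| = 5.965 km/s.
Total Δv = Δv₁ + Δv₂ = 10.16 km/s.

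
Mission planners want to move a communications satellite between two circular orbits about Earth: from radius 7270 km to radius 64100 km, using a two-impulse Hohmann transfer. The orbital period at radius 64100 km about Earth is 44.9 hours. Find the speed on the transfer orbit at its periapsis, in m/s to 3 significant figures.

From Kepler's third law T² = 4π²r³/μ at r = 64100 km, T = 44.9 hours = 44.9 × 3600 s = 1.6164×10^5 s: μ = 4π²r³/T² = 3.97957×10^5 km³/s².
Transfer-ellipse semi-major axis a_t = (r₁ + r₂)/2 = (7270 + 64100)/2 = 35685 km.
At periapsis, r = 7270 km.
Vis-viva: v = √[μ(2/r − 1/a_t)] = √[3.97957×10^5 × (2/7270 − 1/35685)] = 9.916 km/s.

v = 9920 m/s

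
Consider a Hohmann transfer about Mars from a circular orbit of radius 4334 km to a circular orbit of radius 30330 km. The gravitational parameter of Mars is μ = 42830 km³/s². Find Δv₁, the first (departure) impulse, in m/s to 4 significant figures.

Δv₁ = 1015 m/s

Semi-major axis of the transfer orbit: a_t = (4334 + 30330)/2 = 17332 km.
Circular speed at r = 4334 km: v_c = √(μ/r) = 3.144 km/s.
Transfer-orbit speed at the same r (vis-viva, a = a_t): v_t = √[μ(2/r − 1/a_t)] = 4.159 km/s.
Δv₁ = |v_t − v_c| = |4.159 − 3.144| = 1.015 km/s.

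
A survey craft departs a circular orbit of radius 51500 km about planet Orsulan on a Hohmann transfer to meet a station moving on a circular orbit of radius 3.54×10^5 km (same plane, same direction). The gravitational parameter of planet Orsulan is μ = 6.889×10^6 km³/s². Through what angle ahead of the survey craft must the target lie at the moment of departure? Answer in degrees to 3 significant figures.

φ = 102°

The Hohmann ellipse has a_t = (r₁ + r₂)/2 = 2.0275×10^5 km.
Transfer time t = π√(a_t³/μ) = 1.0927×10^5 s.
Target angular speed ω₂ = √(μ/r₂³) = 1.2462×10^-5 rad/s.
Angle swept by the target during transfer: ω₂·t = 1.3617 rad = 78.02°.
The survey craft traverses 180° on the transfer ellipse, so the target must lead by 180° − 78.02° = 102°.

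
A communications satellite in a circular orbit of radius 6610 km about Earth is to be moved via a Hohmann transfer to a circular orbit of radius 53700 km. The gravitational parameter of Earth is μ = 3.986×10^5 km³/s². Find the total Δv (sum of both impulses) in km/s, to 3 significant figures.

Δv = 4.05 km/s

The Hohmann ellipse has a_t = (r₁ + r₂)/2 = 30155 km.
Circular speed at r₁: v₁ = √(μ/r₁) = √(3.986×10^5/6610) = 7.76547 km/s.
Transfer-orbit speed at r₁ (v² = μ(2/r − 1/a)): v_p = √[μ(2/r₁ − 1/a_t)] = 10.3628 km/s.
First burn Δv₁ = |v_p − v₁| = 2.597 km/s.
Circular speed at r₂: v₂ = √(μ/r₂) = 2.7245 km/s.
Transfer-orbit speed at r₂: v_a = √[μ(2/r₂ − 1/a_t)] = 1.2756 km/s.
Second burn Δv₂ = |v₂ − v_a| = 1.449 km/s.
Total Δv = Δv₁ + Δv₂ = 4.046 km/s.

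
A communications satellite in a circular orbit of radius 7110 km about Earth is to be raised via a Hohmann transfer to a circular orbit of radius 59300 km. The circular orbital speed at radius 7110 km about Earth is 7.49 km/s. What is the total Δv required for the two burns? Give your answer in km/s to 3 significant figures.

From the circular-orbit relation v² = μ/r at r = 7110 km: μ = v²r = (7.49)² × 7110 = 3.98872×10^5 km³/s².
The Hohmann ellipse has a_t = (r₁ + r₂)/2 = 33205 km.
Circular speed at r₁: v₁ = √(μ/r₁) = √(3.98872×10^5/7110) = 7.49000 km/s.
On the transfer ellipse at r₁, vis-viva equation gives v_p = √[μ(2/r₁ − 1/a_t)] = 10.0094 km/s.
First burn Δv₁ = |v_p − v₁| = 2.5194 km/s.
Circular speed at r₂: v₂ = √(μ/r₂) = 2.5935 km/s.
Transfer-orbit speed at r₂: v_a = √[μ(2/r₂ − 1/a_t)] = 1.2001 km/s.
Second burn Δv₂ = |v₂ − v_a| = 1.3934 km/s.
Δv = Δv₁ + Δv₂ = 2.5194 + 1.3934 = 3.913 km/s.

Δv = 3.91 km/s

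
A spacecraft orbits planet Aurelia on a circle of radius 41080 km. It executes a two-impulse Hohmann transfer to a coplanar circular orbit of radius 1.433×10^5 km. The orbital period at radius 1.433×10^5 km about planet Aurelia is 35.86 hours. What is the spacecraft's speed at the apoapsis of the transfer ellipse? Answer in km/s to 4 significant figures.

v = 4.656 km/s

From Kepler's third law T² = 4π²r³/μ at r = 1.433×10^5 km, T = 35.86 hours = 35.86 × 3600 s = 1.29096×10^5 s: μ = 4π²r³/T² = 6.97064×10^6 km³/s².
Semi-major axis of the transfer orbit: a_t = (41080 + 1.433×10^5)/2 = 92190 km.
At apoapsis, r = 1.433×10^5 km.
From the vis-viva equation, v = √[μ(2/r − 1/a_t)] = 4.656 km/s.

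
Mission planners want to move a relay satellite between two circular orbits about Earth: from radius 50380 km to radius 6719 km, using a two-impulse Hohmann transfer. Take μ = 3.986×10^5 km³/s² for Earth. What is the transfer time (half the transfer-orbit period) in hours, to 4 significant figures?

t = 6.668 hours

The Hohmann ellipse has a_t = (r₁ + r₂)/2 = 28549.5 km.
Transfer time t = π√(a_t³/μ) = π√((28549.5)³ / 3.986×10^5) = 24004 s.
Converting: 24004 s ÷ 3600 s/hour = 6.668 hours.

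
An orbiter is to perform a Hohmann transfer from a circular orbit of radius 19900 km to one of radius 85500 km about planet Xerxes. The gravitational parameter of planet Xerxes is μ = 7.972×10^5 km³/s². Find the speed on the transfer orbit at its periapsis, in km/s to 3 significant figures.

v = 8.06 km/s

The Hohmann ellipse has a_t = (r₁ + r₂)/2 = 52700 km.
The periapsis of the transfer ellipse is at r = 19900 km.
From the vis-viva equation, v = √[μ(2/r − 1/a_t)] = 8.062 km/s.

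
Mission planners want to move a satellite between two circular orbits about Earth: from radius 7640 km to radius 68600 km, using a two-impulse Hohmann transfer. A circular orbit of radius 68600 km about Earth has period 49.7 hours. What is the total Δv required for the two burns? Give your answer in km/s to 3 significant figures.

Δv = 3.80 km/s

From Kepler's third law T² = 4π²r³/μ at r = 68600 km, T = 49.7 hours = 49.7 × 3600 s = 1.7892×10^5 s: μ = 4π²r³/T² = 3.98120×10^5 km³/s².
The Hohmann ellipse has a_t = (r₁ + r₂)/2 = 38120 km.
Circular speed at r₁: v₁ = √(μ/r₁) = √(3.98120×10^5/7640) = 7.219 km/s.
On the transfer ellipse at r₁, v² = μ(2/r − 1/a) gives v_p = √[μ(2/r₁ − 1/a_t)] = 9.684 km/s.
First burn Δv₁ = |v_p − v₁| = 2.465 km/s.
Circular speed at r₂: v₂ = √(μ/r₂) = 2.409 km/s.
Transfer-orbit speed at r₂: v_a = √[μ(2/r₂ − 1/a_t)] = 1.078 km/s.
Second burn Δv₂ = |v₂ − v_a| = 1.331 km/s.
Total Δv = Δv₁ + Δv₂ = 3.796 km/s.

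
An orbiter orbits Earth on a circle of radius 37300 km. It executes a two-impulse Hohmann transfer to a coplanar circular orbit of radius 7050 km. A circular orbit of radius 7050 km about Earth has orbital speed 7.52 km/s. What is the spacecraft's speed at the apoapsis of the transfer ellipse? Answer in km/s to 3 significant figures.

v = 1.84 km/s

From the circular-orbit relation v² = μ/r at r = 7050 km: μ = v²r = (7.52)² × 7050 = 3.98680×10^5 km³/s².
Semi-major axis of the transfer orbit: a_t = (37300 + 7050)/2 = 22175 km.
At apoapsis, r = 37300 km.
Applying v² = μ(2/r − 1/a_t): v = 1.843 km/s.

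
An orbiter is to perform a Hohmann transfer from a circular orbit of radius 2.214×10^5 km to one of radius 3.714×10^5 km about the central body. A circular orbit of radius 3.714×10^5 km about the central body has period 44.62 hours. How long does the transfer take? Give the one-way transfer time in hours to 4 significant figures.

t = 15.91 hours

From Kepler's third law T² = 4π²r³/μ at r = 3.714×10^5 km, T = 44.62 hours = 44.62 × 3600 s = 1.60632×10^5 s: μ = 4π²r³/T² = 7.83829×10^7 km³/s².
Transfer-ellipse semi-major axis a_t = (r₁ + r₂)/2 = (2.214×10^5 + 3.714×10^5)/2 = 2.964×10^5 km.
Transfer time t = π√(a_t³/μ) = π√((2.964×10^5)³ / 7.83829×10^7) = 57260 s.
Converting: 57260 s ÷ 3600 s/hour = 15.91 hours.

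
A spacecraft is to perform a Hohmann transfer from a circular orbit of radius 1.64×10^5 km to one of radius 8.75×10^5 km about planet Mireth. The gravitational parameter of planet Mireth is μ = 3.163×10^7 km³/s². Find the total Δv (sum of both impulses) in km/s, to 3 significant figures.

Δv = 6.77 km/s

The Hohmann ellipse has a_t = (r₁ + r₂)/2 = 5.195×10^5 km.
Circular speed at r₁: v₁ = √(μ/r₁) = √(3.163×10^7/1.640×10^5) = 13.8876 km/s.
Transfer-orbit speed at r₁ (vis-viva): v_p = √[μ(2/r₁ − 1/a_t)] = 18.0235 km/s.
First burn Δv₁ = |v_p − v₁| = 4.136 km/s.
At r₂, v₂ = √(μ/r₂) = 6.012 km/s.
Transfer-orbit speed at r₂: v_a = √[μ(2/r₂ − 1/a_t)] = 3.378 km/s.
Second burn Δv₂ = |v₂ − v_a| = 2.634 km/s.
Total Δv = Δv₁ + Δv₂ = 6.770 km/s.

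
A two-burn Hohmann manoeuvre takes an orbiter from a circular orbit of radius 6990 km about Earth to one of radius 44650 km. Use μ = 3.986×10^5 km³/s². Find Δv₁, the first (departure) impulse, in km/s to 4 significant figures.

Semi-major axis of the transfer orbit: a_t = (6990 + 44650)/2 = 25820 km.
On the circular orbit at r = 6990 km, v_c = √(μ/r) = 7.551 km/s.
Vis-viva on the transfer ellipse at r = 6990 km gives v_t = √[μ(2/r − 1/a_t)] = 9.930 km/s.
Δv₁ = |v_t − v_c| = |9.930 − 7.551| = 2.379 km/s.

Δv₁ = 2.379 km/s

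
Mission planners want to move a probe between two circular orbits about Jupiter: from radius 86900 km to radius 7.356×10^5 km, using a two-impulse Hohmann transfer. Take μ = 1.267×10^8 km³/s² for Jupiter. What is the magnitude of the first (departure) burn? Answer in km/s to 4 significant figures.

Δv₁ = 12.88 km/s

Semi-major axis of the transfer orbit: a_t = (86900 + 7.356×10^5)/2 = 4.1125×10^5 km.
Circular speed at r = 86900 km: v_c = √(μ/r) = 38.184 km/s.
Transfer-orbit speed at the same r (vis-viva, a = a_t): v_t = √[μ(2/r − 1/a_t)] = 51.068 km/s.
Δv₁ = |v_t − v_c| = |51.068 − 38.184| = 12.88 km/s.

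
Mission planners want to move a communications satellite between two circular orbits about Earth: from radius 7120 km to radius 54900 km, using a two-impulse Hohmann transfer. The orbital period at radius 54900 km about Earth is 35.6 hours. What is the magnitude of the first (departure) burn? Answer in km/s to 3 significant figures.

Δv₁ = 2.47 km/s

From Kepler's third law T² = 4π²r³/μ at r = 54900 km, T = 35.6 hours = 35.6 × 3600 s = 1.2816×10^5 s: μ = 4π²r³/T² = 3.97715×10^5 km³/s².
The Hohmann ellipse has a_t = (r₁ + r₂)/2 = 31010 km.
Circular speed at r = 7120 km: v_c = √(μ/r) = 7.4739 km/s.
Vis-viva on the transfer ellipse at r = 7120 km gives v_t = √[μ(2/r − 1/a_t)] = 9.9445 km/s.
Δv₁ = |v_t − v_c| = |9.9445 − 7.4739| = 2.471 km/s.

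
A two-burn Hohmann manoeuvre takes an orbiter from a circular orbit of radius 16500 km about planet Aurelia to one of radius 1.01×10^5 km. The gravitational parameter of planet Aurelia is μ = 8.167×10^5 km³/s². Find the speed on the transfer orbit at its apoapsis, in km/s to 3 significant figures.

v = 1.51 km/s

Semi-major axis of the transfer orbit: a_t = (16500 + 1.010×10^5)/2 = 58750 km.
At apoapsis, r = 1.010×10^5 km.
Vis-viva: v = √[μ(2/r − 1/a_t)] = √[8.167×10^5 × (2/1.010×10^5 − 1/58750)] = 1.507 km/s.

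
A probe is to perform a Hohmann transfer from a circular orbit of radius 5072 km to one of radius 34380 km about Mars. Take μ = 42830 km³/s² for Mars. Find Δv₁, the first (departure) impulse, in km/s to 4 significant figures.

Δv₁ = 0.9304 km/s

Transfer-ellipse semi-major axis a_t = (r₁ + r₂)/2 = (5072 + 34380)/2 = 19726 km.
On the circular orbit at r = 5072 km, v_c = √(μ/r) = 2.9059 km/s.
Vis-viva on the transfer ellipse at r = 5072 km gives v_t = √[μ(2/r − 1/a_t)] = 3.8363 km/s.
Δv₁ = |v_t − v_c| = |3.8363 − 2.9059| = 0.9304 km/s.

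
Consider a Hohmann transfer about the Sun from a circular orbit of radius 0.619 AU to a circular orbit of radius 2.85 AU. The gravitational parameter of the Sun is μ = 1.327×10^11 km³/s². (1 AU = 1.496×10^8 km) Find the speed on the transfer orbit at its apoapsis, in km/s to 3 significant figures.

v = 10.5 km/s

In km: r₁ = 0.619 × 1.496×10^8 = 9.26024×10^7 km; r₂ = 2.85 × 1.496×10^8 = 4.2636×10^8 km.
Transfer-ellipse semi-major axis a_t = (r₁ + r₂)/2 = (9.26024×10^7 + 4.2636×10^8)/2 = 2.594812×10^8 km.
At apoapsis, r = 4.2636×10^8 km.
From the vis-viva equation, v = √[μ(2/r − 1/a_t)] = 10.54 km/s.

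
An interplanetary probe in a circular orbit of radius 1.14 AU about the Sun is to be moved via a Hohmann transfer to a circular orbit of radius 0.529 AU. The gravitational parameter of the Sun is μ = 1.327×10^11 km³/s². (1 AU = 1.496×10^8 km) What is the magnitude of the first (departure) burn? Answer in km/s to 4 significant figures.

In km: r₁ = 1.14 × 1.496×10^8 = 1.70544×10^8 km; r₂ = 0.529 × 1.496×10^8 = 7.91384×10^7 km.
Semi-major axis of the transfer orbit: a_t = (1.70544×10^8 + 7.91384×10^7)/2 = 1.248412×10^8 km.
Circular speed at r = 1.70544×10^8 km: v_c = √(μ/r) = 27.894 km/s.
Vis-viva on the transfer ellipse at r = 1.70544×10^8 km gives v_t = √[μ(2/r − 1/a_t)] = 22.209 km/s.
Δv₁ = |v_t − v_c| = |22.209 − 27.894| = 5.685 km/s.

Δv₁ = 5.685 km/s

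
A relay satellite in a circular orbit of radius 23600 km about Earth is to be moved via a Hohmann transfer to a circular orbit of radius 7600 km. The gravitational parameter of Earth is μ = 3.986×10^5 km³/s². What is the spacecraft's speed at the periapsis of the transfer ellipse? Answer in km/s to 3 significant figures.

v = 8.91 km/s

The Hohmann ellipse has a_t = (r₁ + r₂)/2 = 15600 km.
The periapsis of the transfer ellipse is at r = 7600 km.
Applying v² = μ(2/r − 1/a_t): v = 8.907 km/s.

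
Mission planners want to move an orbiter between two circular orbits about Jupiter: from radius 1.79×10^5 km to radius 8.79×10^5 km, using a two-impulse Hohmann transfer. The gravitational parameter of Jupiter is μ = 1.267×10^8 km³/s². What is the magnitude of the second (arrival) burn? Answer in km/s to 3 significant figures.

Δv₂ = 5.02 km/s

The Hohmann ellipse has a_t = (r₁ + r₂)/2 = 5.290×10^5 km.
Circular speed at r = 8.790×10^5 km: v_c = √(μ/r) = 12.006 km/s.
Vis-viva on the transfer ellipse at r = 8.790×10^5 km gives v_t = √[μ(2/r − 1/a_t)] = 6.9838 km/s.
Δv₂ = |v_t − v_c| = |6.9838 − 12.006| = 5.022 km/s.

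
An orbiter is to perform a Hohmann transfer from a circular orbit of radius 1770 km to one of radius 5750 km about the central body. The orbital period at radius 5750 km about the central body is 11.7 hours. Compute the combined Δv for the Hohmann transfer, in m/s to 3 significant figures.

From Kepler's third law T² = 4π²r³/μ at r = 5750 km, T = 11.7 hours = 11.7 × 3600 s = 42120 s: μ = 4π²r³/T² = 4230.45 km³/s².
The Hohmann ellipse has a_t = (r₁ + r₂)/2 = 3760 km.
At r₁ the circular-orbit speed is v₁ = √(μ/r₁) = 1.54599 km/s.
On the transfer ellipse at r₁, vis-viva gives v_p = √[μ(2/r₁ − 1/a_t)] = 1.91182 km/s.
First burn Δv₁ = |v_p − v₁| = 0.36583 km/s.
Circular speed at r₂: v₂ = √(μ/r₂) = 0.85775 km/s.
Transfer-orbit speed at r₂: v_a = √[μ(2/r₂ − 1/a_t)] = 0.58851 km/s.
Second burn Δv₂ = |v₂ − v_a| = 0.26924 km/s.
Δv = Δv₁ + Δv₂ = 0.36583 + 0.26924 = 0.6351 km/s.

Δv = 635 m/s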